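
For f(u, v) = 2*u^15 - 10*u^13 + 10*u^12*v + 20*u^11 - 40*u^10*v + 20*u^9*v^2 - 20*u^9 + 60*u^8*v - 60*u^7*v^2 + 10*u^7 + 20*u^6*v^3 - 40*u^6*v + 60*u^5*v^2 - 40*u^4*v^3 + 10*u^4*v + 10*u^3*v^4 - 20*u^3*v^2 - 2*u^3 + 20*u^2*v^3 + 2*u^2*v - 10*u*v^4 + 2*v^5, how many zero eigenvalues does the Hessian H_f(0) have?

2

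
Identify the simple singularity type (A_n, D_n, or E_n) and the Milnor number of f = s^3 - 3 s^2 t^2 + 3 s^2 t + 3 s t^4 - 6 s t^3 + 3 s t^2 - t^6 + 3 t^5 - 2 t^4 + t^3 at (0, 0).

Type E_{6}, Milnor number mu = 6.

The Hessian of f at 0 is [[0, 0], [0, 0]] with rank 0, so corank 2. A Groebner basis of the Jacobian ideal J(f) in C{s,t} is {s^3 - 3*s^2/2 - 3*s*t - 3*t^2/2, s^2*t + s^2 + 2*s*t + t^2, -s^2/2 + s*t^2 - s*t - t^2/2, t^3}; counting standard monomials gives mu = 6. Corank 2; j^3 = (s + t)^3 is a perfect cube, so E-series; the 4-jet and mu = 6 give E_6.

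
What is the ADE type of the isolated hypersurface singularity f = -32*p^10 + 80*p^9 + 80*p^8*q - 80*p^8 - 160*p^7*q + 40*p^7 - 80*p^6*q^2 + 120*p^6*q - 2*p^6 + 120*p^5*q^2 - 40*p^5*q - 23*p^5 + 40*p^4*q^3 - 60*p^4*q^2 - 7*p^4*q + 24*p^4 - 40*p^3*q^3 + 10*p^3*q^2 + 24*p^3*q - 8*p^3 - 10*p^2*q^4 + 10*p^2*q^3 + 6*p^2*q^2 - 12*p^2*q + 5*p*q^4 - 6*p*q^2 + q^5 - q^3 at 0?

E8

The Hessian of f at 0 has rank 0. Corank 2; j^3 = -(2*p + q)^3 is a perfect cube, so E-series; the 5-jet and mu = 8 give E_8.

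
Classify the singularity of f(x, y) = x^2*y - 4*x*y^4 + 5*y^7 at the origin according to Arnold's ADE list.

The Hessian of f at 0 has rank 0. Corank 2; j^3 = x^2*y has shape L^2 M (L != M), so D-series; mu = 8 gives D_8.

D_{8}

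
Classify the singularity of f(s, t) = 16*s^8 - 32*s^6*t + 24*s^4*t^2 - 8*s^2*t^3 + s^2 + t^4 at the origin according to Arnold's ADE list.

The Hessian of f at 0 is [[2, 0], [0, 0]] with rank 1, so corank 1. A Groebner basis of the Jacobian ideal J(f) in C{s,t} is {t^3, s}; counting standard monomials gives mu = 3. Corank 1: A-series; mu = 3 gives A_3.

A_{3}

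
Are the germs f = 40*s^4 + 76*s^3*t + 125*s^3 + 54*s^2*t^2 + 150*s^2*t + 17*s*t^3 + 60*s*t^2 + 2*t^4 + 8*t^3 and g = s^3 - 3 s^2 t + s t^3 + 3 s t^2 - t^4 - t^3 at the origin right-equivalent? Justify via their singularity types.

Yes.

The Hessian of f at 0 has rank 0. Corank 2; j^3 = (5*s + 2*t)^3 is a perfect cube, so E-series; the 4-jet and mu = 7 give E_7. The Hessian of g at 0 has rank 0. Corank 2; j^3 = (s - t)^3 is a perfect cube, so E-series; the 4-jet and mu = 7 give E_7. Both have type E_7, hence right-equivalent.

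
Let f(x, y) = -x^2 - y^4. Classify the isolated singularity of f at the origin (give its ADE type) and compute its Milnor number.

Type A_3, Milnor number mu = 3.

The Hessian of f at 0 has rank 1. Corank 1: A-series; mu = 3 gives A_3.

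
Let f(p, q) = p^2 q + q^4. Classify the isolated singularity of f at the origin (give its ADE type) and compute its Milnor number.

Type D_{5}, Milnor number mu = 5.

The Hessian of f at 0 has rank 0. Corank 2; j^3 = p^2*q has shape L^2 M (L != M), so D-series; mu = 5 gives D_5.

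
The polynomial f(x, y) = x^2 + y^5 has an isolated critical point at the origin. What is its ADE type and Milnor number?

Type A_{4}, Milnor number mu = 4.

The Hessian of f at 0 has rank 1. Corank 1: A-series; mu = 4 gives A_4.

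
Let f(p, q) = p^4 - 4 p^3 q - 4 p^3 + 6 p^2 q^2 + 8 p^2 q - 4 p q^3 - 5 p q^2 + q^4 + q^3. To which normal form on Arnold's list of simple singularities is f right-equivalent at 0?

The Hessian of f at 0 has rank 0. Corank 2; j^3 = -(p - q)*(2*p - q)^2 has shape L^2 M (L != M), so D-series; mu = 5 gives D_5.

D5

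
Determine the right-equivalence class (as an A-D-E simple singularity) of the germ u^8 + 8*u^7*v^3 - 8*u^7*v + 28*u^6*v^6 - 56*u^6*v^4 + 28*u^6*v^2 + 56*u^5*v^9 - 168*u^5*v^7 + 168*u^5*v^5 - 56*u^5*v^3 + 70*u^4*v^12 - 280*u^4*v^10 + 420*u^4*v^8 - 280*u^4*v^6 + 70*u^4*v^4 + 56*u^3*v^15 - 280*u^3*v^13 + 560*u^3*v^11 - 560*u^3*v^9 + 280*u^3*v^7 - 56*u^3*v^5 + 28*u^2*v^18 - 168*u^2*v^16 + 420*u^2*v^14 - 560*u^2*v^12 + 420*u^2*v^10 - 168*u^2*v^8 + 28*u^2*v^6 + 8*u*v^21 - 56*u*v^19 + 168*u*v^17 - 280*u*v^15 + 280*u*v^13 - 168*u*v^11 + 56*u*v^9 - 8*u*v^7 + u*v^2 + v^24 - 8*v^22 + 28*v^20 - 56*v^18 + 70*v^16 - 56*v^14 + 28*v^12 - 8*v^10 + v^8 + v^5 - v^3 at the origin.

D_{9}

The Hessian of f at 0 is [[0, 0], [0, 0]] with rank 0, so corank 2. A Groebner basis of the Jacobian ideal J(f) in C{u,v} is {u^7 + v^2/8, v^3, u*v - v^2}; counting standard monomials gives mu = 9. Corank 2; j^3 = v^2*(u - v) has shape L^2 M (L != M), so D-series; mu = 9 gives D_9.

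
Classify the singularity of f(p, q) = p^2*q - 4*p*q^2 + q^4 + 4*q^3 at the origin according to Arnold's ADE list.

The Hessian of f at 0 has rank 0. Corank 2; j^3 = q*(p - 2*q)^2 has shape L^2 M (L != M), so D-series; mu = 5 gives D_5.

D_5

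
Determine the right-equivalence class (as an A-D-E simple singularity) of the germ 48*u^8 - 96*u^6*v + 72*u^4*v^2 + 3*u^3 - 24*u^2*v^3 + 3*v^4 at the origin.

E6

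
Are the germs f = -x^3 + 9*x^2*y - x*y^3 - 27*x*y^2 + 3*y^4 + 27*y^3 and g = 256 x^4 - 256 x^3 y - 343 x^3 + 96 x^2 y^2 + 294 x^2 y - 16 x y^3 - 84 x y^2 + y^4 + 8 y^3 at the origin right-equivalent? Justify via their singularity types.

The Hessian of f at 0 has rank 0. Corank 2; j^3 = -(x - 3*y)^3 is a perfect cube, so E-series; the 4-jet and mu = 7 give E_7. The Hessian of g at 0 has rank 0. Corank 2; j^3 = -(7*x - 2*y)^3 is a perfect cube, so E-series; the 4-jet and mu = 6 give E_6. f is E_7 but g is E_6, hence not right-equivalent.

No.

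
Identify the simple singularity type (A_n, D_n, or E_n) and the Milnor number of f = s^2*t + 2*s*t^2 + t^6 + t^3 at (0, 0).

Type D_{7}, Milnor number mu = 7.

The Hessian of f at 0 has rank 0. Corank 2; j^3 = t*(s + t)^2 has shape L^2 M (L != M), so D-series; mu = 7 gives D_7.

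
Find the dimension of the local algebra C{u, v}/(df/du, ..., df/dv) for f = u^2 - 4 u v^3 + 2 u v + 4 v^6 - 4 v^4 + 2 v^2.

1

The Hessian of f at 0 has rank 2. Corank 0: nondegenerate Morse point, so A_1.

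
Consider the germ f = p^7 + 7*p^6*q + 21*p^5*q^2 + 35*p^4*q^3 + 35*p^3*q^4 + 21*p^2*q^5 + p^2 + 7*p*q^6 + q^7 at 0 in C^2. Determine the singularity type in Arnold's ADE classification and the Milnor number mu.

Type A_6, Milnor number mu = 6.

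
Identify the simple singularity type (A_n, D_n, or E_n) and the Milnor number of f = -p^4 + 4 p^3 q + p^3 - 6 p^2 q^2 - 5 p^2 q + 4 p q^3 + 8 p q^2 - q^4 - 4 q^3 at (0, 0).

The Hessian of f at 0 is [[0, 0], [0, 0]] with rank 0, so corank 2. A Groebner basis of the Jacobian ideal J(f) in C{p,q} is {p*q^2 + p*q/2 - q^2, p*q/4 + q^3 - q^2/2, p^2 - 3*p*q + 2*q^2}; counting standard monomials gives mu = 5. Corank 2; j^3 = (p - 2*q)^2*(p - q) has shape L^2 M (L != M), so D-series; mu = 5 gives D_5.

Type D5, Milnor number mu = 5.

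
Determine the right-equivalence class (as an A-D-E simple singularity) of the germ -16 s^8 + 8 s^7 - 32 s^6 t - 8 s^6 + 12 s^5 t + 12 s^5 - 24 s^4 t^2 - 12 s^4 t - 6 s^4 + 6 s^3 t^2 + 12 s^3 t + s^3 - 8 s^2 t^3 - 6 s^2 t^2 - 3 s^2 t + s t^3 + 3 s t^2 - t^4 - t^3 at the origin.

E_{7}

The Hessian of f at 0 has rank 0. Corank 2; j^3 = (s - t)^3 is a perfect cube, so E-series; the 4-jet and mu = 7 give E_7.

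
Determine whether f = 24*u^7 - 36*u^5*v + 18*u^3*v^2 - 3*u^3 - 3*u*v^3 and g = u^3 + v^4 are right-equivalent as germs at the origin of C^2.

No.

The Hessian of f at 0 has rank 0. Corank 2; j^3 = -3*u^3 is a perfect cube, so E-series; the 4-jet and mu = 7 give E_7. The Hessian of g at 0 has rank 0. Corank 2; j^3 = u^3 is a perfect cube, so E-series; the 4-jet and mu = 6 give E_6. f is E_7 but g is E_6, hence not right-equivalent.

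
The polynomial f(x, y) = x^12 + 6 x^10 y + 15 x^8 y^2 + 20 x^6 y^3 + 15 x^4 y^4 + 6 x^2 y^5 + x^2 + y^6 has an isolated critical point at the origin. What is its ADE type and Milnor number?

The Hessian of f at 0 is [[2, 0], [0, 0]] with rank 1, so corank 1. A Groebner basis of the Jacobian ideal J(f) in C{x,y} is {y^5, x}; counting standard monomials gives mu = 5. Corank 1: A-series; mu = 5 gives A_5.

Type A_{5}, Milnor number mu = 5.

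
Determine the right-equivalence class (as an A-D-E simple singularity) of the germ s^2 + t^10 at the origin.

A_9

The Hessian of f at 0 is [[2, 0], [0, 0]] with rank 1, so corank 1. A Groebner basis of the Jacobian ideal J(f) in C{s,t} is {t^9, s}; counting standard monomials gives mu = 9. Corank 1: A-series; mu = 9 gives A_9.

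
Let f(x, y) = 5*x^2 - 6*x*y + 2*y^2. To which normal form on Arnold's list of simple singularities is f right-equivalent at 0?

A1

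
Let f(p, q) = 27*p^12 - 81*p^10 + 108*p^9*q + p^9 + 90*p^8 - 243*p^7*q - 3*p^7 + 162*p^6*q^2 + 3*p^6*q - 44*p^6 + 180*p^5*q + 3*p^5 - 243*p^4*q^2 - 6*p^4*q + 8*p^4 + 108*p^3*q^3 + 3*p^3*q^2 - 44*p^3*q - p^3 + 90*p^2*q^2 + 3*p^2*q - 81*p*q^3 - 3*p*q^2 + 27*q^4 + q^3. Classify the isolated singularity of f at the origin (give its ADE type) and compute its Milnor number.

Type E_{7}, Milnor number mu = 7.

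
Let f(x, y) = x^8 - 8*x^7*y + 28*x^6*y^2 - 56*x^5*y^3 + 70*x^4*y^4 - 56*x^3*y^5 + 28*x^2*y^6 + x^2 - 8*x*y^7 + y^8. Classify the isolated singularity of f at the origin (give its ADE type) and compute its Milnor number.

The Hessian of f at 0 has rank 1. Corank 1: A-series; mu = 7 gives A_7.

Type A7, Milnor number mu = 7.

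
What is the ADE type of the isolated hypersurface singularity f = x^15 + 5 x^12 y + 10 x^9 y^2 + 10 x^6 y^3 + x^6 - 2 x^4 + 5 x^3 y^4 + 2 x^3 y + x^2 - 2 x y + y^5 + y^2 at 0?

A_4

The Hessian of f at 0 has rank 1. Corank 1: A-series; mu = 4 gives A_4.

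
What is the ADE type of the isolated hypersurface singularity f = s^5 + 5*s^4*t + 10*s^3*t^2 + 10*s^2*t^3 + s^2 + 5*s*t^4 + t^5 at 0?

A_4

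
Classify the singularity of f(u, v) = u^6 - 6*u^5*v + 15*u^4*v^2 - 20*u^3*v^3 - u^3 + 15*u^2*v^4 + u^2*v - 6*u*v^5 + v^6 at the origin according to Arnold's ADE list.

The Hessian of f at 0 is [[0, 0], [0, 0]] with rank 0, so corank 2. A Groebner basis of the Jacobian ideal J(f) in C{u,v} is {u*v/6 + v^5, u*v^2, u^2 - u*v}; counting standard monomials gives mu = 7. Corank 2; j^3 = -u^2*(u - v) has shape L^2 M (L != M), so D-series; mu = 7 gives D_7.

D_{7}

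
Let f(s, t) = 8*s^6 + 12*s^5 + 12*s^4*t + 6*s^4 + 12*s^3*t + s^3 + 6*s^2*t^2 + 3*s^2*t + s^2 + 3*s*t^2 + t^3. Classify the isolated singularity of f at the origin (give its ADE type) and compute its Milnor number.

Type A_2, Milnor number mu = 2.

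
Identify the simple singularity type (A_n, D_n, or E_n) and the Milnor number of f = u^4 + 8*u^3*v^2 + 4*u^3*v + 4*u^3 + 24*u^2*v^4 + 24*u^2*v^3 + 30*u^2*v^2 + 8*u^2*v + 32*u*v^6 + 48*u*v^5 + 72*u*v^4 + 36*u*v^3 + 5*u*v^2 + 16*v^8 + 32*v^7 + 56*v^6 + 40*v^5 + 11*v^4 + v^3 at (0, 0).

Type D_5, Milnor number mu = 5.

The Hessian of f at 0 has rank 0. Corank 2; j^3 = (u + v)*(2*u + v)^2 has shape L^2 M (L != M), so D-series; mu = 5 gives D_5.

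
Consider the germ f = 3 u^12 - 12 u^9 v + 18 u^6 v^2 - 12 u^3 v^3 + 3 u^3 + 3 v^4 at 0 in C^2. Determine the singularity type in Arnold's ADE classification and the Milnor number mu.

The Hessian of f at 0 is [[0, 0], [0, 0]] with rank 0, so corank 2. A Groebner basis of the Jacobian ideal J(f) in C{u,v} is {v^3, u^2}; counting standard monomials gives mu = 6. Corank 2; j^3 = 3*u^3 is a perfect cube, so E-series; the 4-jet and mu = 6 give E_6.

Type E_6, Milnor number mu = 6.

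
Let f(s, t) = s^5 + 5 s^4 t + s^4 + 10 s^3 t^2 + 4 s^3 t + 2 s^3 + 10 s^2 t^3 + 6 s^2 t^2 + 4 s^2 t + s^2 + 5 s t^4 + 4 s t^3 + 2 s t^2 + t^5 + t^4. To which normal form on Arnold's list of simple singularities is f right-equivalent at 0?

A4

The Hessian of f at 0 has rank 1. Corank 1: A-series; mu = 4 gives A_4.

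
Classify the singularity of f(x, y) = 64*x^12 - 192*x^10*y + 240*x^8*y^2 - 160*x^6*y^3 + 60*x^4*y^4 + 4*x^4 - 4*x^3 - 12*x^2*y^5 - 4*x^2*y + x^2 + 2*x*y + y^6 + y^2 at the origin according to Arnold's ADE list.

The Hessian of f at 0 has rank 1. Corank 1: A-series; mu = 5 gives A_5.

A_{5}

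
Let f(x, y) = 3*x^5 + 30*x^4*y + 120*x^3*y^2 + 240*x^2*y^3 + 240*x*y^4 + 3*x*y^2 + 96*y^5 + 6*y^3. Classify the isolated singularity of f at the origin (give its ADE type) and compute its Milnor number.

Type D_6, Milnor number mu = 6.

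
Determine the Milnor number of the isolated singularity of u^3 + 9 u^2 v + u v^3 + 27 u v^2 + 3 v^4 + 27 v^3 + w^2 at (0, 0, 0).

7

The Hessian of f at 0 has rank 1. Corank 2; j^3 = (u + 3*v)^3 is a perfect cube, so E-series; the 4-jet and mu = 7 give E_7.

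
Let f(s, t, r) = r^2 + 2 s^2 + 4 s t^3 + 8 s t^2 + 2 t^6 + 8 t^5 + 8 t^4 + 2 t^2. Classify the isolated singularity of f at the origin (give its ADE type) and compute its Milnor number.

Type A_{1}, Milnor number mu = 1.

The Hessian of f at 0 is [[4, 0, 0], [0, 4, 0], [0, 0, 2]] with rank 3, so corank 0. A Groebner basis of the Jacobian ideal J(f) in C{s,t,r} is {s, t, r}; counting standard monomials gives mu = 1. Corank 0: nondegenerate Morse point, so A_1.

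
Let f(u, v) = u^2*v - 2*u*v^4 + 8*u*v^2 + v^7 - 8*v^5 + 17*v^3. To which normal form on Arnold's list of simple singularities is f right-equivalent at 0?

D_{4}

The Hessian of f at 0 has rank 0. Corank 2; j^3 = v*(u^2 + 8*u*v + 17*v^2) splits into three distinct lines over C (the quadratic factor has nonzero discriminant), so D_4.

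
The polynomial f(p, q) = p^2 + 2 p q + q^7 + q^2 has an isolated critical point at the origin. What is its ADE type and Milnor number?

The Hessian of f at 0 is [[2, 2], [2, 2]] with rank 1, so corank 1. A Groebner basis of the Jacobian ideal J(f) in C{p,q} is {q^6, p + q}; counting standard monomials gives mu = 6. Corank 1: A-series; mu = 6 gives A_6.

Type A_6, Milnor number mu = 6.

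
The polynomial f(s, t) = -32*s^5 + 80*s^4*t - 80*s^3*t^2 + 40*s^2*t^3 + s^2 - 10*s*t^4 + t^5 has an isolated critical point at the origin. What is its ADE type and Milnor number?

The Hessian of f at 0 has rank 1. Corank 1: A-series; mu = 4 gives A_4.

Type A4, Milnor number mu = 4.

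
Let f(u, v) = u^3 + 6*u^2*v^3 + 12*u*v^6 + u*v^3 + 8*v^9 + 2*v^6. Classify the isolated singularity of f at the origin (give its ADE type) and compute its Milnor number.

Type E_{7}, Milnor number mu = 7.

The Hessian of f at 0 has rank 0. Corank 2; j^3 = u^3 is a perfect cube, so E-series; the 4-jet and mu = 7 give E_7.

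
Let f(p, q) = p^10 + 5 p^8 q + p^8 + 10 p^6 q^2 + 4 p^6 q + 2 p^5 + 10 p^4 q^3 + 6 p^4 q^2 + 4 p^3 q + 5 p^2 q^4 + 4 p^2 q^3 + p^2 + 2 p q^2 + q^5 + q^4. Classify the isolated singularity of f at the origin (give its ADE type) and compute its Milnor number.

The Hessian of f at 0 is [[2, 0], [0, 0]] with rank 1, so corank 1. A Groebner basis of the Jacobian ideal J(f) in C{p,q} is {p^2, p + q^2}; counting standard monomials gives mu = 4. Corank 1: A-series; mu = 4 gives A_4.

Type A_4, Milnor number mu = 4.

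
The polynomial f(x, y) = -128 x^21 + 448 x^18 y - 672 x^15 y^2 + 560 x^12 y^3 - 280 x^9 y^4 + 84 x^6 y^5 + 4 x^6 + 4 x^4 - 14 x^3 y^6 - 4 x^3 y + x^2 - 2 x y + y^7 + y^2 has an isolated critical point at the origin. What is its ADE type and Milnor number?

Type A_{6}, Milnor number mu = 6.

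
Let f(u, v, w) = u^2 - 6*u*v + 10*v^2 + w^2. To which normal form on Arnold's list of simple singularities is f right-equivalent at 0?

The Hessian of f at 0 has rank 3. Corank 0: nondegenerate Morse point, so A_1.

A1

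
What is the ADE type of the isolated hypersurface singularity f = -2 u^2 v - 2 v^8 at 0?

D_9

The Hessian of f at 0 has rank 0. Corank 2; j^3 = -2*u^2*v has shape L^2 M (L != M), so D-series; mu = 9 gives D_9.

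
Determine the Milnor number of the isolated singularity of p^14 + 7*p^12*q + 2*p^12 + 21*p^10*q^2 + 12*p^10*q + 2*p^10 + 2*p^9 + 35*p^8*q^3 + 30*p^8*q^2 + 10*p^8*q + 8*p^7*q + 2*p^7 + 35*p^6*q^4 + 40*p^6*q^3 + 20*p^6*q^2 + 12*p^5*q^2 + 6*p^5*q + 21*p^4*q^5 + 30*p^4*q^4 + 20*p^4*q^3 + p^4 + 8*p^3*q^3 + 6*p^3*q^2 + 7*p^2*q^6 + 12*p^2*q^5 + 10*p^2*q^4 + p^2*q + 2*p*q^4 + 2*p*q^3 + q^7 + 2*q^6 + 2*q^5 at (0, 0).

The Hessian of f at 0 is [[0, 0], [0, 0]] with rank 0, so corank 2. A Groebner basis of the Jacobian ideal J(f) in C{p,q} is {p^3, p^2*q, -p^2/4 + p*q^2, -p^2/4 + p*q + q^3}; counting standard monomials gives mu = 6. Corank 2; j^3 = p^2*q has shape L^2 M (L != M), so D-series; mu = 6 gives D_6.

6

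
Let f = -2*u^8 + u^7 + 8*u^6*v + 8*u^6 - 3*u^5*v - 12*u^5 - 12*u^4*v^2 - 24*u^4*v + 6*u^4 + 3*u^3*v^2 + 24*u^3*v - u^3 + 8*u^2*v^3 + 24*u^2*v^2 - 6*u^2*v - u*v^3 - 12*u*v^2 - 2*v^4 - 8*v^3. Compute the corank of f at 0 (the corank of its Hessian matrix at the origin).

2

Hessian at 0 has rank 0.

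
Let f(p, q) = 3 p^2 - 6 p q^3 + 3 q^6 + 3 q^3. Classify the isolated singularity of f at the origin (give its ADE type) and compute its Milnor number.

Type A_{2}, Milnor number mu = 2.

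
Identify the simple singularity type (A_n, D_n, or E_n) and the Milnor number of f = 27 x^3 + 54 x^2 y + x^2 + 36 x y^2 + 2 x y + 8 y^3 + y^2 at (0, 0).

Type A2, Milnor number mu = 2.

The Hessian of f at 0 has rank 1. Corank 1: A-series; mu = 2 gives A_2.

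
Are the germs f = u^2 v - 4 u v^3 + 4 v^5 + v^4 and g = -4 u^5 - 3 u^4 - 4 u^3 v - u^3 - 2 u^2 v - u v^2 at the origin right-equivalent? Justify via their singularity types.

Yes.

The Hessian of f at 0 has rank 0. Corank 2; j^3 = u^2*v has shape L^2 M (L != M), so D-series; mu = 5 gives D_5. The Hessian of g at 0 has rank 0. Corank 2; j^3 = -u*(u + v)^2 has shape L^2 M (L != M), so D-series; mu = 5 gives D_5. Both have type D_5, hence right-equivalent.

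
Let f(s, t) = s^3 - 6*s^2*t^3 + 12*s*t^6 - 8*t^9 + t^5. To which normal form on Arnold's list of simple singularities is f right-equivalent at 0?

The Hessian of f at 0 has rank 0. Corank 2; j^3 = s^3 is a perfect cube, so E-series; the 5-jet and mu = 8 give E_8.

E8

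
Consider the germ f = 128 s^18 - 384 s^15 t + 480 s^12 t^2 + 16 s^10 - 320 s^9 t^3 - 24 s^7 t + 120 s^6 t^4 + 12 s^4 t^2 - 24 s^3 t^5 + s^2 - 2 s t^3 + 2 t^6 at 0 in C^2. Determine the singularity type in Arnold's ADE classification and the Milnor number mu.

The Hessian of f at 0 is [[2, 0], [0, 0]] with rank 1, so corank 1. A Groebner basis of the Jacobian ideal J(f) in C{s,t} is {s*t^2, -s + t^3, s^2}; counting standard monomials gives mu = 5. Corank 1: A-series; mu = 5 gives A_5.

Type A_{5}, Milnor number mu = 5.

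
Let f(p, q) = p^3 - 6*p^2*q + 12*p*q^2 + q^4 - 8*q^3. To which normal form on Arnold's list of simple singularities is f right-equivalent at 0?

E_6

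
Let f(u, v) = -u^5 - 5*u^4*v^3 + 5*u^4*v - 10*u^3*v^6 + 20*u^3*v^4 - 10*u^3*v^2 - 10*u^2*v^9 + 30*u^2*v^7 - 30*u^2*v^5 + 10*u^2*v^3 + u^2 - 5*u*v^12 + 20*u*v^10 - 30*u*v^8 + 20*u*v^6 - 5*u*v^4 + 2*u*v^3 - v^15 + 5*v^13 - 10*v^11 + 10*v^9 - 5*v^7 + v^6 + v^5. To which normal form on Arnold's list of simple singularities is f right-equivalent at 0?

The Hessian of f at 0 has rank 1. Corank 1: A-series; mu = 4 gives A_4.

A4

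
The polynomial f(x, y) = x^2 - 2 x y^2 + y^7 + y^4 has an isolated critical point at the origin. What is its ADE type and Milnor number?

Type A_{6}, Milnor number mu = 6.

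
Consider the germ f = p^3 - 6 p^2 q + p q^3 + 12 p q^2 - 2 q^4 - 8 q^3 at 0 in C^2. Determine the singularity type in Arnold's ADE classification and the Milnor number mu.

The Hessian of f at 0 is [[0, 0], [0, 0]] with rank 0, so corank 2. A Groebner basis of the Jacobian ideal J(f) in C{p,q} is {p^3 - 6*p^2*q - 48*p^2 + 192*p*q - 192*q^2, 6*p^2 + p*q^2 - 24*p*q + 24*q^2, 3*p^2 - 12*p*q + q^3 + 12*q^2}; counting standard monomials gives mu = 7. Corank 2; j^3 = (p - 2*q)^3 is a perfect cube, so E-series; the 4-jet and mu = 7 give E_7.

Type E7, Milnor number mu = 7.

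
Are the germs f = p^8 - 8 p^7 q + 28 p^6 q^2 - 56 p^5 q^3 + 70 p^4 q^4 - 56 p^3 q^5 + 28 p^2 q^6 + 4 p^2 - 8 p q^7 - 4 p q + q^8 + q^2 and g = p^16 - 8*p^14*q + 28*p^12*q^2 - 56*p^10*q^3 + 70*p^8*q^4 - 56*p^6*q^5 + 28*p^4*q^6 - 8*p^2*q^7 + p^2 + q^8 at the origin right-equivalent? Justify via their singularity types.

Yes.

The Hessian of f at 0 has rank 1. Corank 1: A-series; mu = 7 gives A_7. The Hessian of g at 0 has rank 1. Corank 1: A-series; mu = 7 gives A_7. Both have type A_7, hence right-equivalent.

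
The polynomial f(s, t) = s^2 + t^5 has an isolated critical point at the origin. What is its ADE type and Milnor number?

Type A_4, Milnor number mu = 4.

The Hessian of f at 0 has rank 1. Corank 1: A-series; mu = 4 gives A_4.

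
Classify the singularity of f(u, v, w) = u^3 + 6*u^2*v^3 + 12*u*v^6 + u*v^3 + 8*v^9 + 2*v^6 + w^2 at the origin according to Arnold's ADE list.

The Hessian of f at 0 has rank 1. Corank 2; j^3 = u^3 is a perfect cube, so E-series; the 4-jet and mu = 7 give E_7.

E_{7}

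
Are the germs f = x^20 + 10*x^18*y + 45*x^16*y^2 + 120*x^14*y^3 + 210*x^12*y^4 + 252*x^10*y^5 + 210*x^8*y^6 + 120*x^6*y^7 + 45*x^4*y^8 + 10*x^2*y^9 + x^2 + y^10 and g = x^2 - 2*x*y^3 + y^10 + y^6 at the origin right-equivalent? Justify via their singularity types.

The Hessian of f at 0 is [[2, 0], [0, 0]] with rank 1, so corank 1. A Groebner basis of the Jacobian ideal J(f) in C{x,y} is {y^9, x}; counting standard monomials gives mu = 9. Corank 1: A-series; mu = 9 gives A_9. The Hessian of g at 0 is [[2, 0], [0, 0]] with rank 1, so corank 1. A Groebner basis of the Jacobian ideal J(g) in C{x,y} is {x^3, -x + y^3}; counting standard monomials gives mu = 9. Corank 1: A-series; mu = 9 gives A_9. Both have type A_9, hence right-equivalent.

Yes.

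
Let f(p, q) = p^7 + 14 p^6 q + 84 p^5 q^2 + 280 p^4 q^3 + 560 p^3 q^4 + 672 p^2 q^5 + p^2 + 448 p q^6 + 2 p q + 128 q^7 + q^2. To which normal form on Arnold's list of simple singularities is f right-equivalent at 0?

A6

The Hessian of f at 0 has rank 1. Corank 1: A-series; mu = 6 gives A_6.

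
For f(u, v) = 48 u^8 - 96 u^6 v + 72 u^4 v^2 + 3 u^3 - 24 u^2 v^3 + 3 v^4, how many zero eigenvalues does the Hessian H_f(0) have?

Hessian at 0 has rank 0.

2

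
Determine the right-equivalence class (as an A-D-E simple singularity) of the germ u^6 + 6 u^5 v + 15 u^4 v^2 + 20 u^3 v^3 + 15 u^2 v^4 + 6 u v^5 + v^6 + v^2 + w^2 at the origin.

A5

The Hessian of f at 0 has rank 2. Corank 1: A-series; mu = 5 gives A_5.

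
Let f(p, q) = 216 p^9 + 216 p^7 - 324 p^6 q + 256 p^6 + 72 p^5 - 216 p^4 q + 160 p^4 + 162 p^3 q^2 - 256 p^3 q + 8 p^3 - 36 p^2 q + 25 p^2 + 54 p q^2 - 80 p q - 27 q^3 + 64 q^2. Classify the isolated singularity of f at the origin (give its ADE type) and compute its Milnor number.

Type A_2, Milnor number mu = 2.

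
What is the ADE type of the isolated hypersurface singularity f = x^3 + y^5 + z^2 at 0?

E_{8}

The Hessian of f at 0 is [[0, 0, 0], [0, 0, 0], [0, 0, 2]] with rank 1, so corank 2. A Groebner basis of the Jacobian ideal J(f) in C{x,y,z} is {y^4, x^2, z}; counting standard monomials gives mu = 8. Corank 2; j^3 = x^3 is a perfect cube, so E-series; the 5-jet and mu = 8 give E_8.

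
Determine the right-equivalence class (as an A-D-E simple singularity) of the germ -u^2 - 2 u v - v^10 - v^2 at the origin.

A_9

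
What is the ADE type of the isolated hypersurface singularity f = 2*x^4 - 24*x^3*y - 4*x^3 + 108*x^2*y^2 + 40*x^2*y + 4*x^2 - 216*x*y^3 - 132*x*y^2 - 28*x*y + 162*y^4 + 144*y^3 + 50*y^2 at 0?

A_1

The Hessian of f at 0 is [[8, -28], [-28, 100]] with rank 2, so corank 0. A Groebner basis of the Jacobian ideal J(f) in C{x,y} is {x, y}; counting standard monomials gives mu = 1. Corank 0: nondegenerate Morse point, so A_1.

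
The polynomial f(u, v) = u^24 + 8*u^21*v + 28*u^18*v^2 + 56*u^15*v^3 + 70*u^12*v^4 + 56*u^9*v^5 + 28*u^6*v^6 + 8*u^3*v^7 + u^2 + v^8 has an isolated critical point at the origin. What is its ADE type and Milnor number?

The Hessian of f at 0 is [[2, 0], [0, 0]] with rank 1, so corank 1. A Groebner basis of the Jacobian ideal J(f) in C{u,v} is {v^7, u}; counting standard monomials gives mu = 7. Corank 1: A-series; mu = 7 gives A_7.

Type A7, Milnor number mu = 7.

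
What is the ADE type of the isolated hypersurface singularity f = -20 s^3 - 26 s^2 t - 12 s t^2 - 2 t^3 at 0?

The Hessian of f at 0 has rank 0. Corank 2; j^3 = -2*(2*s + t)*(5*s^2 + 4*s*t + t^2) splits into three distinct lines over C (the quadratic factor has nonzero discriminant), so D_4.

D_4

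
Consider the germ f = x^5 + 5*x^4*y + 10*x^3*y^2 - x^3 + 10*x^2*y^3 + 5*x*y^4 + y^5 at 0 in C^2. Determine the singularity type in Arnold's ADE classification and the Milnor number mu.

The Hessian of f at 0 is [[0, 0], [0, 0]] with rank 0, so corank 2. A Groebner basis of the Jacobian ideal J(f) in C{x,y} is {y^5, x*y^3 + y^4/4, x^2}; counting standard monomials gives mu = 8. Corank 2; j^3 = -x^3 is a perfect cube, so E-series; the 5-jet and mu = 8 give E_8.

Type E_{8}, Milnor number mu = 8.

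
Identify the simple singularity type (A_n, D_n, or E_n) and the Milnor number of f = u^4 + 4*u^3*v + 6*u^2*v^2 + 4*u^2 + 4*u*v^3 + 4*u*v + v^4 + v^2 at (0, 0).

Type A_{3}, Milnor number mu = 3.

The Hessian of f at 0 is [[8, 4], [4, 2]] with rank 1, so corank 1. A Groebner basis of the Jacobian ideal J(f) in C{u,v} is {v^3, u + v/2}; counting standard monomials gives mu = 3. Corank 1: A-series; mu = 3 gives A_3.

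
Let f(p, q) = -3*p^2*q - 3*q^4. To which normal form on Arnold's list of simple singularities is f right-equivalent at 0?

D_{5}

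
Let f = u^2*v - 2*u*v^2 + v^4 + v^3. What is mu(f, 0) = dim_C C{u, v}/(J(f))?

The Hessian of f at 0 has rank 0. Corank 2; j^3 = v*(u - v)^2 has shape L^2 M (L != M), so D-series; mu = 5 gives D_5.

5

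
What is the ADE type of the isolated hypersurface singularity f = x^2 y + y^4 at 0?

D_5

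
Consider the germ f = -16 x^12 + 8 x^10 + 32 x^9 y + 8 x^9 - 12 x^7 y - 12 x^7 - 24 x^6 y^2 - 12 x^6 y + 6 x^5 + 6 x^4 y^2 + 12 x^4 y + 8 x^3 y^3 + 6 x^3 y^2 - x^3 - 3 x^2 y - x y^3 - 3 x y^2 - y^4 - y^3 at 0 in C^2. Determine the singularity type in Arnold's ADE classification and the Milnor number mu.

Type E7, Milnor number mu = 7.

The Hessian of f at 0 has rank 0. Corank 2; j^3 = -(x + y)^3 is a perfect cube, so E-series; the 4-jet and mu = 7 give E_7.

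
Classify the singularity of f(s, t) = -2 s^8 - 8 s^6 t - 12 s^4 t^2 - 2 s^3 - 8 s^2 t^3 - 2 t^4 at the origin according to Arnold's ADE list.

The Hessian of f at 0 is [[0, 0], [0, 0]] with rank 0, so corank 2. A Groebner basis of the Jacobian ideal J(f) in C{s,t} is {t^3, s^2}; counting standard monomials gives mu = 6. Corank 2; j^3 = -2*s^3 is a perfect cube, so E-series; the 4-jet and mu = 6 give E_6.

E_{6}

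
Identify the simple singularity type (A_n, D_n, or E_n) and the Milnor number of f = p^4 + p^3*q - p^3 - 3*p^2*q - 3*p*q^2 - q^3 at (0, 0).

The Hessian of f at 0 has rank 0. Corank 2; j^3 = -(p + q)^3 is a perfect cube, so E-series; the 4-jet and mu = 7 give E_7.

Type E_{7}, Milnor number mu = 7.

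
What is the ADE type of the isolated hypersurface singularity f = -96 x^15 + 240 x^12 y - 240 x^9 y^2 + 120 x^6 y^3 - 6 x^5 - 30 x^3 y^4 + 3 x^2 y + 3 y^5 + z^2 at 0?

The Hessian of f at 0 has rank 1. Corank 2; j^3 = 3*x^2*y has shape L^2 M (L != M), so D-series; mu = 6 gives D_6.

D_{6}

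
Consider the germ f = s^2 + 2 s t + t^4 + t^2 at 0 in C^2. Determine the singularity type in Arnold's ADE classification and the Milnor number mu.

The Hessian of f at 0 has rank 1. Corank 1: A-series; mu = 3 gives A_3.

Type A3, Milnor number mu = 3.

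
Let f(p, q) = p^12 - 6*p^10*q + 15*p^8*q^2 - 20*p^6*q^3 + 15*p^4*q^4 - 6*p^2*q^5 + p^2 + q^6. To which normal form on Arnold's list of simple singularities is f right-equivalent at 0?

A_{5}

The Hessian of f at 0 is [[2, 0], [0, 0]] with rank 1, so corank 1. A Groebner basis of the Jacobian ideal J(f) in C{p,q} is {q^5, p}; counting standard monomials gives mu = 5. Corank 1: A-series; mu = 5 gives A_5.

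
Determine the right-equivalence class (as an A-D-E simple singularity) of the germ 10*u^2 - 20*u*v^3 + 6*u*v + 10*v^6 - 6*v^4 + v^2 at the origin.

A1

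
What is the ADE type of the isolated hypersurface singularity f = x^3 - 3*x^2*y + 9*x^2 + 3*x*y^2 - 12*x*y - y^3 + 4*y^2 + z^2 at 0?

The Hessian of f at 0 has rank 2. Corank 1: A-series; mu = 2 gives A_2.

A_2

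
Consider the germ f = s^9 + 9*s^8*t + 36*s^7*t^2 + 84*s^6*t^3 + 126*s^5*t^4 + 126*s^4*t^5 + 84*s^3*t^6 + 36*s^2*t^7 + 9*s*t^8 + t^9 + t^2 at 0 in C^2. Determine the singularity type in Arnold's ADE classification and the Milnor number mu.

Type A_{8}, Milnor number mu = 8.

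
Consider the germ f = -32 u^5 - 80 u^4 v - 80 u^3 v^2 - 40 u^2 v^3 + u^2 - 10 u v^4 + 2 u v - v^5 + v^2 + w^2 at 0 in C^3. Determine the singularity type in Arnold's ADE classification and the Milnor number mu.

Type A_{4}, Milnor number mu = 4.

The Hessian of f at 0 has rank 2. Corank 1: A-series; mu = 4 gives A_4.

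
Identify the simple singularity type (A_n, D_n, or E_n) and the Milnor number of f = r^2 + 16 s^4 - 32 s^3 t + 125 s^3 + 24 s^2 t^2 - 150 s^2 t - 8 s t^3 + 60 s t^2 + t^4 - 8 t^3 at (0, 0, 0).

Type E6, Milnor number mu = 6.

The Hessian of f at 0 is [[0, 0, 0], [0, 0, 0], [0, 0, 2]] with rank 1, so corank 2. A Groebner basis of the Jacobian ideal J(f) in C{s,t,r} is {t^4, s*t^2 - 13*t^3/30, s^2 - 4*s*t/5 + 4*t^2/25, r}; counting standard monomials gives mu = 6. Corank 2; j^3 = (5*s - 2*t)^3 is a perfect cube, so E-series; the 4-jet and mu = 6 give E_6.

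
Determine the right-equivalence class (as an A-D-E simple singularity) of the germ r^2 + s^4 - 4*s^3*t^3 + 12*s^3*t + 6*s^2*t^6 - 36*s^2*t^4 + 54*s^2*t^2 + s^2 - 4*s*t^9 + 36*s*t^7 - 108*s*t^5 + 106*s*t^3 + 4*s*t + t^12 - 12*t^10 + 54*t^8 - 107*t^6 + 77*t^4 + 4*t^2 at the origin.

A_3

The Hessian of f at 0 has rank 2. Corank 1: A-series; mu = 3 gives A_3.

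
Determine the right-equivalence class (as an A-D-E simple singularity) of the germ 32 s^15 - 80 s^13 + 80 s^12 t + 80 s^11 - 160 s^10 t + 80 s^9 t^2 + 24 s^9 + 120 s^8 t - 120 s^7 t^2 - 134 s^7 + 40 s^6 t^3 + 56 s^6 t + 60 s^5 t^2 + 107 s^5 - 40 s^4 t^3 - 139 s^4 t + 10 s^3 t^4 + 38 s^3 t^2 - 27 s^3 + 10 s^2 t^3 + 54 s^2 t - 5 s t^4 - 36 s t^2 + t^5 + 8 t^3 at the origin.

E_8

The Hessian of f at 0 has rank 0. Corank 2; j^3 = -(3*s - 2*t)^3 is a perfect cube, so E-series; the 5-jet and mu = 8 give E_8.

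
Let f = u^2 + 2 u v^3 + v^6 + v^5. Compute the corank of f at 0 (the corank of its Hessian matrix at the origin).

1

The Hessian at 0 is [[2, 0], [0, 0]] of rank 1; hence corank 1.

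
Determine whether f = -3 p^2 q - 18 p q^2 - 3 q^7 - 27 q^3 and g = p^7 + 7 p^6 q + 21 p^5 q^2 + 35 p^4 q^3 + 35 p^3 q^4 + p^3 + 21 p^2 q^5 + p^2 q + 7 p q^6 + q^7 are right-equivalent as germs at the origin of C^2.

The Hessian of f at 0 is [[0, 0], [0, 0]] with rank 0, so corank 2. A Groebner basis of the Jacobian ideal J(f) in C{p,q} is {p^2/7 + q^6 - 9*q^2/7, p^3 + 27*q^3, p*q + 3*q^2}; counting standard monomials gives mu = 8. Corank 2; j^3 = -3*q*(p + 3*q)^2 has shape L^2 M (L != M), so D-series; mu = 8 gives D_8. The Hessian of g at 0 is [[0, 0], [0, 0]] with rank 0, so corank 2. A Groebner basis of the Jacobian ideal J(g) in C{p,q} is {-p*q/7 + q^6, p*q^2, p^2 + p*q}; counting standard monomials gives mu = 8. Corank 2; j^3 = p^2*(p + q) has shape L^2 M (L != M), so D-series; mu = 8 gives D_8. Both have type D_8, hence right-equivalent.

Yes.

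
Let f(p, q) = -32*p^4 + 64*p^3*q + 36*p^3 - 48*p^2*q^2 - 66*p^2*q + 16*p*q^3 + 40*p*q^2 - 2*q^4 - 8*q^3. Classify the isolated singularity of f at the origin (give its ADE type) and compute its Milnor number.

Type D_5, Milnor number mu = 5.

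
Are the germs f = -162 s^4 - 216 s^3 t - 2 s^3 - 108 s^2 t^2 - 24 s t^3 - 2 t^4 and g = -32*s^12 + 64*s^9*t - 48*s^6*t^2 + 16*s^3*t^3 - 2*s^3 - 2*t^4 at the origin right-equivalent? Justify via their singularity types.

Yes.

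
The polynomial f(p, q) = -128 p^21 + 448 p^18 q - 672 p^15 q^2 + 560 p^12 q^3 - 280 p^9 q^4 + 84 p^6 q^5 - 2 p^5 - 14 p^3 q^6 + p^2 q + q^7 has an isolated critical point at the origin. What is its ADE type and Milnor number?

The Hessian of f at 0 is [[0, 0], [0, 0]] with rank 0, so corank 2. A Groebner basis of the Jacobian ideal J(f) in C{p,q} is {p^2/7 + q^6, p^3, p*q}; counting standard monomials gives mu = 8. Corank 2; j^3 = p^2*q has shape L^2 M (L != M), so D-series; mu = 8 gives D_8.

Type D_8, Milnor number mu = 8.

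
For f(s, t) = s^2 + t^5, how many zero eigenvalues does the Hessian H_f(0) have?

1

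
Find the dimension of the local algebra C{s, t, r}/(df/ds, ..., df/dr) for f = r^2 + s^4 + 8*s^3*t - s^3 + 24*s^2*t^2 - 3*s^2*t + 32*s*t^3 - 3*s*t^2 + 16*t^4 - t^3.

6

The Hessian of f at 0 is [[0, 0, 0], [0, 0, 0], [0, 0, 2]] with rank 1, so corank 2. A Groebner basis of the Jacobian ideal J(f) in C{s,t,r} is {t^4, s*t^2 + 4*t^3/3, s^2 + 2*s*t + t^2, r}; counting standard monomials gives mu = 6. Corank 2; j^3 = -(s + t)^3 is a perfect cube, so E-series; the 4-jet and mu = 6 give E_6.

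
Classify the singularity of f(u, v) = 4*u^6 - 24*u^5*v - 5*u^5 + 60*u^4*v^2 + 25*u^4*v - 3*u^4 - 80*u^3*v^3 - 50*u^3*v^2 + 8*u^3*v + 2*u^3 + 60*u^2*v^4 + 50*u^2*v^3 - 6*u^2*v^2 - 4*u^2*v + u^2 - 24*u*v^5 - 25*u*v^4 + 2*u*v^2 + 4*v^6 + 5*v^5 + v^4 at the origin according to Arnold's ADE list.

A_{4}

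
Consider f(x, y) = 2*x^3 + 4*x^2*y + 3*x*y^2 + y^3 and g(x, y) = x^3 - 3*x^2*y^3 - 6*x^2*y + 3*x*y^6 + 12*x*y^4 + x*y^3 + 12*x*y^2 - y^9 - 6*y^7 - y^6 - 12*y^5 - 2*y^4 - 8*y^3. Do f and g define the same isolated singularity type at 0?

The Hessian of f at 0 is [[0, 0], [0, 0]] with rank 0, so corank 2. A Groebner basis of the Jacobian ideal J(f) in C{x,y} is {y^3, x^2 - 3*y^2/2, x*y + 3*y^2/2}; counting standard monomials gives mu = 4. Corank 2; j^3 = (x + y)*(2*x^2 + 2*x*y + y^2) splits into three distinct lines over C (the quadratic factor has nonzero discriminant), so D_4. The Hessian of g at 0 is [[0, 0], [0, 0]] with rank 0, so corank 2. A Groebner basis of the Jacobian ideal J(g) in C{x,y} is {x^3 - 6*x^2*y - 48*x^2 + 192*x*y - 192*y^2, 6*x^2 + x*y^2 - 24*x*y + 24*y^2, 3*x^2 - 12*x*y + y^3 + 12*y^2}; counting standard monomials gives mu = 7. Corank 2; j^3 = (x - 2*y)^3 is a perfect cube, so E-series; the 4-jet and mu = 7 give E_7. f is D_4 but g is E_7, hence not right-equivalent.

No.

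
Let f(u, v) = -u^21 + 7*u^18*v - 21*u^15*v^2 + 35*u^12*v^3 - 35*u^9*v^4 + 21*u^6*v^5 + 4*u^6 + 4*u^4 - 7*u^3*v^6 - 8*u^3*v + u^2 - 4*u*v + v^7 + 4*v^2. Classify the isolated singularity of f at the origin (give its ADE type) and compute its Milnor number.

Type A_6, Milnor number mu = 6.

The Hessian of f at 0 has rank 1. Corank 1: A-series; mu = 6 gives A_6.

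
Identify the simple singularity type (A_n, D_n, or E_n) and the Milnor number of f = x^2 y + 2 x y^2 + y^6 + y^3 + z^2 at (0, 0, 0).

Type D7, Milnor number mu = 7.

The Hessian of f at 0 is [[0, 0, 0], [0, 0, 0], [0, 0, 2]] with rank 1, so corank 2. A Groebner basis of the Jacobian ideal J(f) in C{x,y,z} is {x^2/6 + y^5 - y^2/6, x^3 + y^3, x*y + y^2, z}; counting standard monomials gives mu = 7. Corank 2; j^3 = y*(x + y)^2 has shape L^2 M (L != M), so D-series; mu = 7 gives D_7.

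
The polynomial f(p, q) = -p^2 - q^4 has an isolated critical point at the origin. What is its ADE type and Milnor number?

The Hessian of f at 0 is [[-2, 0], [0, 0]] with rank 1, so corank 1. A Groebner basis of the Jacobian ideal J(f) in C{p,q} is {q^3, p}; counting standard monomials gives mu = 3. Corank 1: A-series; mu = 3 gives A_3.

Type A_{3}, Milnor number mu = 3.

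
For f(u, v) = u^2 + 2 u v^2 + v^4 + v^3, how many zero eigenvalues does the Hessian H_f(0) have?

1

The Hessian at 0 is [[2, 0], [0, 0]] of rank 1; hence corank 1.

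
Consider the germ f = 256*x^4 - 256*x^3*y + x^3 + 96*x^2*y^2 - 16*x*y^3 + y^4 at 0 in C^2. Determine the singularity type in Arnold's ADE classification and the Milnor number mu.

Type E_6, Milnor number mu = 6.

The Hessian of f at 0 is [[0, 0], [0, 0]] with rank 0, so corank 2. A Groebner basis of the Jacobian ideal J(f) in C{x,y} is {y^4, x*y^2 - y^3/12, x^2}; counting standard monomials gives mu = 6. Corank 2; j^3 = x^3 is a perfect cube, so E-series; the 4-jet and mu = 6 give E_6.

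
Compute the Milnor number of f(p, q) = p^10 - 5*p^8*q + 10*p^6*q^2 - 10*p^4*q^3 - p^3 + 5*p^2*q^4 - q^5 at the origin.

8

The Hessian of f at 0 is [[0, 0], [0, 0]] with rank 0, so corank 2. A Groebner basis of the Jacobian ideal J(f) in C{p,q} is {q^4, p^2}; counting standard monomials gives mu = 8. Corank 2; j^3 = -p^3 is a perfect cube, so E-series; the 5-jet and mu = 8 give E_8.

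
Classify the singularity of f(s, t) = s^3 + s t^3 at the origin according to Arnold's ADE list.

E_{7}

The Hessian of f at 0 is [[0, 0], [0, 0]] with rank 0, so corank 2. A Groebner basis of the Jacobian ideal J(f) in C{s,t} is {s^3, s*t^2, 3*s^2 + t^3}; counting standard monomials gives mu = 7. Corank 2; j^3 = s^3 is a perfect cube, so E-series; the 4-jet and mu = 7 give E_7.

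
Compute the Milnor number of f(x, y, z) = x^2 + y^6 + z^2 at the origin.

5

The Hessian of f at 0 is [[2, 0, 0], [0, 0, 0], [0, 0, 2]] with rank 2, so corank 1. A Groebner basis of the Jacobian ideal J(f) in C{x,y,z} is {y^5, x, z}; counting standard monomials gives mu = 5. Corank 1: A-series; mu = 5 gives A_5.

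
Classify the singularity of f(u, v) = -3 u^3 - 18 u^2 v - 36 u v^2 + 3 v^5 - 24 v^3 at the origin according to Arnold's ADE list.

E_{8}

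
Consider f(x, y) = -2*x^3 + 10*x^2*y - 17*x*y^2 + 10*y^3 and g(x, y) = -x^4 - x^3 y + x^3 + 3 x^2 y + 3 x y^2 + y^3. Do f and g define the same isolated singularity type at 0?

The Hessian of f at 0 has rank 0. Corank 2; j^3 = -(x - 2*y)*(2*x^2 - 6*x*y + 5*y^2) splits into three distinct lines over C (the quadratic factor has nonzero discriminant), so D_4. The Hessian of g at 0 has rank 0. Corank 2; j^3 = (x + y)^3 is a perfect cube, so E-series; the 4-jet and mu = 7 give E_7. f is D_4 but g is E_7, hence not right-equivalent.

No.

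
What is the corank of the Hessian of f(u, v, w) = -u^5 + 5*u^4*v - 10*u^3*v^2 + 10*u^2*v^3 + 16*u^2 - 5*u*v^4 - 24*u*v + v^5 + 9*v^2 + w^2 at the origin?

Hessian at 0 has rank 2.

1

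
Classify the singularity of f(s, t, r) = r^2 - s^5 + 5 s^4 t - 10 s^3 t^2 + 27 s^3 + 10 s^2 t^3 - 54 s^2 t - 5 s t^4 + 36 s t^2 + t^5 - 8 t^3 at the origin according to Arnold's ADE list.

E_8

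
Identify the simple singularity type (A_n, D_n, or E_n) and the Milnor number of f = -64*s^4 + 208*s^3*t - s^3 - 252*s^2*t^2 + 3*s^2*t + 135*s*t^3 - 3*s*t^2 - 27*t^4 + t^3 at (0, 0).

Type E_{7}, Milnor number mu = 7.

The Hessian of f at 0 is [[0, 0], [0, 0]] with rank 0, so corank 2. A Groebner basis of the Jacobian ideal J(f) in C{s,t} is {3*s^2/16 - 3*s*t/8 + t^4 + t^3/16 + 3*t^2/16, s^3 + 21*s^2/16 - 21*s*t/8 - 9*t^3/16 + 21*t^2/16, s^2*t + 15*s^2/16 - 15*s*t/8 - 11*t^3/16 + 15*t^2/16, s^2/2 + s*t^2 - s*t - 5*t^3/6 + t^2/2}; counting standard monomials gives mu = 7. Corank 2; j^3 = -(s - t)^3 is a perfect cube, so E-series; the 4-jet and mu = 7 give E_7.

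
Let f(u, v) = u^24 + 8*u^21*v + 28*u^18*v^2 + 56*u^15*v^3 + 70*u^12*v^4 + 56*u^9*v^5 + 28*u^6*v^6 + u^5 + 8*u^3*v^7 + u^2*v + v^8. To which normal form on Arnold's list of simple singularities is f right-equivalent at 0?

D9

The Hessian of f at 0 has rank 0. Corank 2; j^3 = u^2*v has shape L^2 M (L != M), so D-series; mu = 9 gives D_9.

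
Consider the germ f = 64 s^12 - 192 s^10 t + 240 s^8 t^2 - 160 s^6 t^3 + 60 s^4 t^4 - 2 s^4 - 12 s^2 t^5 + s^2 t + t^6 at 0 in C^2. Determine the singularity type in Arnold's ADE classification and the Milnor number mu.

The Hessian of f at 0 has rank 0. Corank 2; j^3 = s^2*t has shape L^2 M (L != M), so D-series; mu = 7 gives D_7.

Type D_{7}, Milnor number mu = 7.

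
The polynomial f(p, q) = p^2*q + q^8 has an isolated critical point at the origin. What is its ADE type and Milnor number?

Type D_{9}, Milnor number mu = 9.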